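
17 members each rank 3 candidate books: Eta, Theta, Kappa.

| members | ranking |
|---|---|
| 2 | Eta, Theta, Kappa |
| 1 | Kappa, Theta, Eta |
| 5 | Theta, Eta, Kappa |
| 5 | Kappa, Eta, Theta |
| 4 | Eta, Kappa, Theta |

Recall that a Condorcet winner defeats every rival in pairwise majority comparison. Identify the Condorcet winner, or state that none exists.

Eta

Check each pair by majority over 17 ballots:
Eta vs Theta: Eta, 11–6.
Eta vs Kappa: 11 to 6, Eta.
Theta vs Kappa: Kappa, 10–7.
Only Eta has no losses; Eta is the Condorcet winner.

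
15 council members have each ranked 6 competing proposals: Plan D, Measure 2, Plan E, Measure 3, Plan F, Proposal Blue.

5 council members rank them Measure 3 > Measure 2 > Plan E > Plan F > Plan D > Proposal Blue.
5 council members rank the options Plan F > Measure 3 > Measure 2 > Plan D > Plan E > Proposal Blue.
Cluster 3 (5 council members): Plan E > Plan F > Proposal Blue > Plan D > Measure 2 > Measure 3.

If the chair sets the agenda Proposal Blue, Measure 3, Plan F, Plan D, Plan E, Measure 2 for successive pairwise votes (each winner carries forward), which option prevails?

Measure 2

Round 1: Proposal Blue vs Measure 3 — 5–10, Measure 3 advances.
Round 2: Measure 3 vs Plan F — 5–10, Plan F advances.
Round 3: Plan F vs Plan D — 15–0, Plan F advances.
Round 4: Plan F vs Plan E — 5–10, Plan E advances.
Round 5: Plan E vs Measure 2 — 5–10, Measure 2 advances.
The agenda winner is Measure 2.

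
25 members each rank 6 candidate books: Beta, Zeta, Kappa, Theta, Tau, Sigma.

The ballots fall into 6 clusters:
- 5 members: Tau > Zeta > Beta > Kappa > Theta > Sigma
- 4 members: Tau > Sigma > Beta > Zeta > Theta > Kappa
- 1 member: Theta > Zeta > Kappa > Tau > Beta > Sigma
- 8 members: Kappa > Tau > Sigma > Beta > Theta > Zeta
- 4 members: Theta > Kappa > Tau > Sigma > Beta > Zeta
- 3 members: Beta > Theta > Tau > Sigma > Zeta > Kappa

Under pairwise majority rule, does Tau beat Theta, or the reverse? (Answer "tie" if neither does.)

Ballots ranking Tau above Theta: 5 + 4 + 8 = 17.
Ballots ranking Theta above Tau: 25 − 17 = 8.
Tau wins the head-to-head 17–8.

Tau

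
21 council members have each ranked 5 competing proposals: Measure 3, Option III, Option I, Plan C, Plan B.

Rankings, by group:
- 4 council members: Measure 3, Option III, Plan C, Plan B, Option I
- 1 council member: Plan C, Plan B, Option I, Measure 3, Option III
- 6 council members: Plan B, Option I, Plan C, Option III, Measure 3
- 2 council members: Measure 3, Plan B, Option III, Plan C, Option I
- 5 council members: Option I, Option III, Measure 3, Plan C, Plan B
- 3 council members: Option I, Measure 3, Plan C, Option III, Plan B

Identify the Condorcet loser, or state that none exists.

none

Head-to-head results (21 council members):
Measure 3 vs Option III: Option III, 11–10.
Measure 3 vs Option I: Measure 3 is ranked higher on 4+2 = 6 ballots, Option I on 15. Option I wins 15–6.
Measure 3–Plan C: Measure 3 14–7.
Measure 3 vs Plan B: Measure 3, 14–7.
Option III–Option I: Option I 15–6.
Option III vs Plan C: 4+2+5 = 11 for Option III, 10 for Plan C — Option III by 11–10.
Option III vs Plan B: Option III wins 12–9.
Option I–Plan C: Option I 14–7.
Option I vs Plan B: Plan B, 13–8.
Plan C vs Plan B: Plan C wins 13–8.
No option is winless: Measure 3 beats Plan C; Option III beats Measure 3; Option I beats Measure 3; Plan C beats Plan B; Plan B beats Option I. There is no Condorcet loser.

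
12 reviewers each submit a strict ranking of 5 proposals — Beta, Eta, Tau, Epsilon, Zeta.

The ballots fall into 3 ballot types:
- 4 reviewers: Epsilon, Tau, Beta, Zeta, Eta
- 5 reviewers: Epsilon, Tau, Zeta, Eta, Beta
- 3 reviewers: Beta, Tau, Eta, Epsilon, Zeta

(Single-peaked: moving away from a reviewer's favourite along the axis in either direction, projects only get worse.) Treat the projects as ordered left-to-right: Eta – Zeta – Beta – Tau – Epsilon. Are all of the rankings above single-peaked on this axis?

Axis positions: Eta=1, Zeta=2, Beta=3, Tau=4, Epsilon=5.
Ballot type 1 (peak Epsilon at position 5): ranking walks positions 5-4-3-2-1, expanding outward from the peak — single-peaked.
Ballot type 2: ranking walks positions 5-4-2-1-3; Zeta is ranked above Beta even though Beta lies between Zeta and the peak Epsilon on the axis — preferences dip and rise again. Not single-peaked.
Ballot type 3: ranking walks positions 3-4-1-5-2; Eta is ranked above Zeta even though Zeta lies between Eta and the peak Beta on the axis — preferences dip and rise again. Not single-peaked.
Ballot type 2 violates single-peakedness, so the profile is not single-peaked on this axis.

no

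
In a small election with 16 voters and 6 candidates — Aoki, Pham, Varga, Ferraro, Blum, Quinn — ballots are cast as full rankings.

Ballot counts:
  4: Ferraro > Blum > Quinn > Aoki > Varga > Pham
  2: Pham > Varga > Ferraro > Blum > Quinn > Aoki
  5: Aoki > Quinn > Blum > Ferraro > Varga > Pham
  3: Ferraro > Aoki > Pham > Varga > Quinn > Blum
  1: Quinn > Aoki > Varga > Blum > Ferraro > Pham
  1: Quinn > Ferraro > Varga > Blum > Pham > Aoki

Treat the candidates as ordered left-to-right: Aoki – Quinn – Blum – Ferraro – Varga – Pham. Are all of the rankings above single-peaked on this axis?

Axis positions: Aoki=1, Quinn=2, Blum=3, Ferraro=4, Varga=5, Pham=6.
Bloc 1 (peak Ferraro at position 4): ranking walks positions 4-3-2-1-5-6, expanding outward from the peak — single-peaked.
Bloc 2 (peak Pham at position 6): ranking walks positions 6-5-4-3-2-1, expanding outward from the peak — single-peaked.
Bloc 3 (peak Aoki at position 1): ranking walks positions 1-2-3-4-5-6, expanding outward from the peak — single-peaked.
Bloc 4: ranking walks positions 4-1-6-5-2-3; Aoki is ranked above Blum even though Blum lies between Aoki and the peak Ferraro on the axis — preferences dip and rise again. Not single-peaked.
Bloc 5: ranking walks positions 2-1-5-3-4-6; Varga is ranked above Blum even though Blum lies between Varga and the peak Quinn on the axis — preferences dip and rise again. Not single-peaked.
Bloc 6: ranking walks positions 2-4-5-3-6-1; Ferraro is ranked above Blum even though Blum lies between Ferraro and the peak Quinn on the axis — preferences dip and rise again. Not single-peaked.
Bloc 4 violates single-peakedness, so the profile is not single-peaked on this axis.

no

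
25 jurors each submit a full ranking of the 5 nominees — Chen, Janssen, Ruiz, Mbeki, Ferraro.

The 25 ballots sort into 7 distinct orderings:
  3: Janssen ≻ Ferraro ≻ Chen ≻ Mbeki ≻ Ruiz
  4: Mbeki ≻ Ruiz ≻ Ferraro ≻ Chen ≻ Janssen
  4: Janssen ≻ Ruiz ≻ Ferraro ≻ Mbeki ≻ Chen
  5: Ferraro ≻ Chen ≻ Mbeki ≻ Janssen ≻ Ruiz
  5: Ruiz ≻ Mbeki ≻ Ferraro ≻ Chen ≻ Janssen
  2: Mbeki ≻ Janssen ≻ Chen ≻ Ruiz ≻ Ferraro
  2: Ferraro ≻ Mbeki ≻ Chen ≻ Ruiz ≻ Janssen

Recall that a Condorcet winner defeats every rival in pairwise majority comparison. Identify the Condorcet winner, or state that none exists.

Check each pair by majority over 25 ballots:
Chen vs Janssen: Chen, 16–9.
Chen vs Ruiz: Ruiz, 13–12.
Chen vs Mbeki: Mbeki wins 17–8.
Chen vs Ferraro: Ferraro, 23–2.
Janssen vs Ruiz: Janssen, 14–11.
Janssen–Mbeki: Mbeki 18–7.
Janssen vs Ferraro: Ferraro wins 16–9.
Ruiz vs Mbeki: Mbeki, 16–9.
Ruiz vs Ferraro: Ruiz wins 15–10.
Mbeki vs Ferraro: Ferraro, 14–11.
No nominee is unbeaten: Chen loses to Ruiz; Janssen loses to Chen; Ruiz loses to Janssen; Mbeki loses to Ferraro; Ferraro loses to Ruiz. In particular Chen > Janssen > Ruiz > Chen is a majority cycle — no Condorcet winner exists.

none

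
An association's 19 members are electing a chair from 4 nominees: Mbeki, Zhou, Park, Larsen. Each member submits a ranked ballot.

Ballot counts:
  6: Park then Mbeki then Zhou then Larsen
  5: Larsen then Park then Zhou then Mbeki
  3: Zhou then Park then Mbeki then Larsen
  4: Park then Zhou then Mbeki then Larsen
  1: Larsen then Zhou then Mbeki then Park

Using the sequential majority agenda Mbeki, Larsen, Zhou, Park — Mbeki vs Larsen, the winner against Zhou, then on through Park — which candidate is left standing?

Park

Round 1: Mbeki vs Larsen — 13–6, Mbeki advances.
Round 2: Mbeki vs Zhou — 6–13, Zhou advances.
Round 3: Zhou vs Park — 4–15, Park advances.
Park survives the agenda.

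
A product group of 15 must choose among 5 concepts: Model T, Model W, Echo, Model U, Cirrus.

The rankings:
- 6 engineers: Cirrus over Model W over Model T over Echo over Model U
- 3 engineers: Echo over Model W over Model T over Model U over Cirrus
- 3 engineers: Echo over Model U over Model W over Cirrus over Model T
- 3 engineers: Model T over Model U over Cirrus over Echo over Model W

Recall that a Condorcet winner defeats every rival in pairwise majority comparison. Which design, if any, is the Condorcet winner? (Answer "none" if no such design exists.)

Pairwise majorities:
Model T vs Model W: 3 to 12, Model W.
Model T vs Echo: Model T is ranked higher on 6+3 = 9 ballots, Echo on 6. Model T wins 9–6.
Model T vs Model U: 6+3+3 = 12 for Model T, 3 for Model U — Model T by 12–3.
Model T vs Cirrus: 6 to 9, Cirrus.
Model W vs Echo: Model W preferred on 6 ballots; Echo wins 9–6.
Model W vs Model U: Model W is ranked higher on 6+3 = 9 ballots, Model U on 6. Model W wins 9–6.
Model W vs Cirrus: 3+3 = 6 for Model W, 9 for Cirrus — Cirrus by 9–6.
Echo vs Model U: 6+3+3 = 12 for Echo, 3 for Model U — Echo by 12–3.
Echo vs Cirrus: 3+3 = 6 for Echo, 9 for Cirrus — Cirrus by 9–6.
Model U vs Cirrus: 3+3+3 = 9 for Model U, 6 for Cirrus — Model U by 9–6.
No design is unbeaten: Model T loses to Model W; Model W loses to Echo; Echo loses to Model T; Model U loses to Model T; Cirrus loses to Model U. In particular Model T > Echo > Model W > Model T is a majority cycle — no Condorcet winner exists.

none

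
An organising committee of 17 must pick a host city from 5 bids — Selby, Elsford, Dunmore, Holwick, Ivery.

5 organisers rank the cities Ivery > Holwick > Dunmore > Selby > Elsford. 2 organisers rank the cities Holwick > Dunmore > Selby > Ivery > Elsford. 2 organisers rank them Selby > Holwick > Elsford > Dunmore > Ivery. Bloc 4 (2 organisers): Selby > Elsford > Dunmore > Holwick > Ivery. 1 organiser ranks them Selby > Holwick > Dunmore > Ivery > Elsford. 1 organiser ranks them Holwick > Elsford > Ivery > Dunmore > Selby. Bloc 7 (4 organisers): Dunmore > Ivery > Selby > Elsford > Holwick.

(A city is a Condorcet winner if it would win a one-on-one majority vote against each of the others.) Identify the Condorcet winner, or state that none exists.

Head-to-head results (17 organisers):
Selby–Elsford: Selby 16–1.
Selby vs Dunmore: 5 to 12, Dunmore.
Selby vs Holwick: Selby wins 9–8.
Selby–Ivery: Ivery 10–7.
Elsford vs Dunmore: 5 to 12, Dunmore.
Elsford–Holwick: Holwick 11–6.
Elsford vs Ivery: Ivery wins 12–5.
Dunmore vs Holwick: Holwick wins 11–6.
Dunmore–Ivery: Dunmore 11–6.
Holwick vs Ivery: Ivery wins 9–8.
No city is unbeaten: Selby loses to Dunmore; Elsford loses to Selby; Dunmore loses to Holwick; Holwick loses to Selby; Ivery loses to Dunmore. In particular Selby beats Holwick beats Dunmore beats Selby is a majority cycle — no Condorcet winner exists.

none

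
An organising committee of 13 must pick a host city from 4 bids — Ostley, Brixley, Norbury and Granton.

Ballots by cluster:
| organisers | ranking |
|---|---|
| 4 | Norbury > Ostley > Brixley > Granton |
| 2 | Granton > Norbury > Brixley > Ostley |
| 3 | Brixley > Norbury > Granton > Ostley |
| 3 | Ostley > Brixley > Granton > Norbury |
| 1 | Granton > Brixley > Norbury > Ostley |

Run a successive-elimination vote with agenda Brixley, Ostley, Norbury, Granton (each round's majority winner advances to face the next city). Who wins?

Round 1: Brixley vs Ostley — 6–7, Ostley advances.
Round 2: Ostley vs Norbury — 3–10, Norbury advances.
Round 3: Norbury vs Granton — 7–6, Norbury advances.
The agenda winner is Norbury.

Norbury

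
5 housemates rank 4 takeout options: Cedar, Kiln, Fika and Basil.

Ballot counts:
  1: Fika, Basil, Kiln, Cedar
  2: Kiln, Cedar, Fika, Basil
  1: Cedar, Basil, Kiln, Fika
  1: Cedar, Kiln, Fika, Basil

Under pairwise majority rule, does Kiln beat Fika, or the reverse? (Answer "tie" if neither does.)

Ballots ranking Kiln above Fika: 2 + 1 + 1 = 4.
Ballots ranking Fika above Kiln: 5 − 4 = 1.
Kiln wins the head-to-head 4–1.

Kiln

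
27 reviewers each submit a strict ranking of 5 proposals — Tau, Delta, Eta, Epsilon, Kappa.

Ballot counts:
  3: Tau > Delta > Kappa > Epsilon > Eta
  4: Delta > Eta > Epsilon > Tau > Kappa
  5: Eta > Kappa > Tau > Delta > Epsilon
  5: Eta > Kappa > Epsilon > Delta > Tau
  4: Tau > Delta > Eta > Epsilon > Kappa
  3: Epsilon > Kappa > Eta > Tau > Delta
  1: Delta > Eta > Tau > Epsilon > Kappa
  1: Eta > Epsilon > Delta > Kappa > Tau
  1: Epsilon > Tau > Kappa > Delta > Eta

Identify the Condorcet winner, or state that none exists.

Eta

Check each pair by majority over 27 ballots:
Tau vs Delta: Tau wins 16–11.
Tau vs Eta: Eta, 19–8.
Tau vs Epsilon: Epsilon, 14–13.
Tau vs Kappa: Kappa wins 14–13.
Delta vs Eta: Eta wins 14–13.
Delta vs Epsilon: Delta wins 17–10.
Delta–Kappa: Kappa 14–13.
Eta–Epsilon: Eta 20–7.
Eta–Kappa: Eta 20–7.
Epsilon–Kappa: Epsilon 14–13.
Only Eta has no losses; Eta is the Condorcet winner.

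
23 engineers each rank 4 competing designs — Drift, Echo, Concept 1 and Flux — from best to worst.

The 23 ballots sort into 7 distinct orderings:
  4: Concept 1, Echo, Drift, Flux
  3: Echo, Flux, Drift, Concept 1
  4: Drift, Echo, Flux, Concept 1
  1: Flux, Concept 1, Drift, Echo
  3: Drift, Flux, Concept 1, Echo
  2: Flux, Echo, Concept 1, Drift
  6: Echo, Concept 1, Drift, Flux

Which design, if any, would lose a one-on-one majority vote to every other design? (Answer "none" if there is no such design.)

Head-to-head results (23 engineers):
Drift vs Echo: Echo, 15–8.
Drift vs Concept 1: 10 to 13, Concept 1.
Drift vs Flux: 4+4+3+6 = 17 for Drift, 6 for Flux — Drift by 17–6.
Echo vs Concept 1: Echo wins 15–8.
Echo–Flux: Echo 17–6.
Concept 1 vs Flux: Concept 1 is ranked higher on 4+6 = 10 ballots, Flux on 13. Flux wins 13–10.
No design is winless: Drift beats Flux; Echo beats Drift; Concept 1 beats Drift; Flux beats Concept 1. There is no Condorcet loser.

none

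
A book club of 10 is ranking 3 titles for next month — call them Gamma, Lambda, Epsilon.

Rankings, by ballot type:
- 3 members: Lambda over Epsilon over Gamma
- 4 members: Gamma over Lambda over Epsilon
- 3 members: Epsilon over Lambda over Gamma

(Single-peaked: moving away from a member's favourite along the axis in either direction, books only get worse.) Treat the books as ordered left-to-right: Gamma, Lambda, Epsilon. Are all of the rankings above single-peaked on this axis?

Axis positions: Gamma=1, Lambda=2, Epsilon=3.
Ballot type 1 (peak Lambda at position 2): ranking walks positions 2-3-1, expanding outward from the peak — single-peaked.
Ballot type 2 (peak Gamma at position 1): ranking walks positions 1-2-3, expanding outward from the peak — single-peaked.
Ballot type 3 (peak Epsilon at position 3): ranking walks positions 3-2-1, expanding outward from the peak — single-peaked.
Every ranking is single-peaked on this axis.

yes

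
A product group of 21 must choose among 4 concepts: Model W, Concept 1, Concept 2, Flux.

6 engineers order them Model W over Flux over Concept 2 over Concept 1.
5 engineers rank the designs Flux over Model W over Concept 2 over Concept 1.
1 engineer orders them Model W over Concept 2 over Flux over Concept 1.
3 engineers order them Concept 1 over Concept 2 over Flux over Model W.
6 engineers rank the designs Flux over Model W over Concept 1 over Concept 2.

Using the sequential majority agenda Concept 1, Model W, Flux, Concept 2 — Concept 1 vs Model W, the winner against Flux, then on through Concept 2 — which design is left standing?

Round 1: Concept 1 vs Model W — 3–18, Model W advances.
Round 2: Model W vs Flux — 7–14, Flux advances.
Round 3: Flux vs Concept 2 — 17–4, Flux advances.
Flux survives the agenda.

Flux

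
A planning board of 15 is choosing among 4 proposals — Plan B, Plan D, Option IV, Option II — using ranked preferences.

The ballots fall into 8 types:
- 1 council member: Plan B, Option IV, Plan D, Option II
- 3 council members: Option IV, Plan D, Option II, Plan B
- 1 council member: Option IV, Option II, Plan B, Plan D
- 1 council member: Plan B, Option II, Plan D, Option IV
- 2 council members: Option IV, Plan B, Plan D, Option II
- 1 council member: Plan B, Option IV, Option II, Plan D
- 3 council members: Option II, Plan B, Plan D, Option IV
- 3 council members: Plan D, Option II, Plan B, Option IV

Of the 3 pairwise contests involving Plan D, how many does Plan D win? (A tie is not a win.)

Plan D against each rival (15 council members):
Plan D–Plan B: Plan B 9–6.
Plan D vs Option IV: 1+3+3 = 7 for Plan D, 8 for Option IV — Option IV by 8–7.
Plan D vs Option II: Plan D is ranked higher on 1+3+2+3 = 9 ballots, Option II on 6. Plan D wins 9–6.
Plan D beats Option II; loses to Plan B, Option IV — 1 pairwise win.

1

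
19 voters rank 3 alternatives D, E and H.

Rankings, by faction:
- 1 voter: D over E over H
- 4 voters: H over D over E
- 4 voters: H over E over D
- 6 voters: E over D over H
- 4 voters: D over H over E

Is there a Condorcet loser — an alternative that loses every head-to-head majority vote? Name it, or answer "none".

none

Head-to-head results (19 voters):
D vs E: D is ranked higher on 1+4+4 = 9 ballots, E on 10. E wins 10–9.
D vs H: D is ranked higher on 1+6+4 = 11 ballots, H on 8. D wins 11–8.
E vs H: E preferred on 1+6 = 7 ballots; H wins 12–7.
No alternative is winless: D beats H; E beats D; H beats E. There is no Condorcet loser.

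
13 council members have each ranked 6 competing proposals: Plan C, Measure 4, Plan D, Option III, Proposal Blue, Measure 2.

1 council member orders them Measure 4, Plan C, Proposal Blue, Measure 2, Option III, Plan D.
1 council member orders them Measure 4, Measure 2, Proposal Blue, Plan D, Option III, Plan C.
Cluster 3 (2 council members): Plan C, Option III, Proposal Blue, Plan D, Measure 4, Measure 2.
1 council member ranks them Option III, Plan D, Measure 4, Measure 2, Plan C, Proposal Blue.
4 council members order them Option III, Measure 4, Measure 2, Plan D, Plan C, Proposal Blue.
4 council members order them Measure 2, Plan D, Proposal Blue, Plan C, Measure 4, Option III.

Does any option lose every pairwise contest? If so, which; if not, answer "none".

Head-to-head results (13 council members):
Plan C vs Measure 4: Plan C preferred on 2+4 = 6 ballots; Measure 4 wins 7–6.
Plan C vs Plan D: 1+2 = 3 for Plan C, 10 for Plan D — Plan D by 10–3.
Plan C vs Option III: 1+2+4 = 7 for Plan C, 6 for Option III — Plan C by 7–6.
Plan C vs Proposal Blue: 1+2+1+4 = 8 for Plan C, 5 for Proposal Blue — Plan C by 8–5.
Plan C vs Measure 2: Measure 2 wins 10–3.
Measure 4 vs Plan D: Measure 4 preferred on 1+1+4 = 6 ballots; Plan D wins 7–6.
Measure 4 vs Option III: Option III wins 7–6.
Measure 4–Proposal Blue: Measure 4 7–6.
Measure 4 vs Measure 2: Measure 4 is ranked higher on 1+1+2+1+4 = 9 ballots, Measure 2 on 4. Measure 4 wins 9–4.
Plan D vs Option III: Plan D is ranked higher on 1+4 = 5 ballots, Option III on 8. Option III wins 8–5.
Plan D vs Proposal Blue: Plan D wins 9–4.
Plan D vs Measure 2: Measure 2, 10–3.
Option III vs Proposal Blue: Option III is ranked higher on 2+1+4 = 7 ballots, Proposal Blue on 6. Option III wins 7–6.
Option III vs Measure 2: 7 to 6, Option III.
Proposal Blue vs Measure 2: Measure 2, 10–3.
Only Proposal Blue has no wins; Proposal Blue is the Condorcet loser.

Proposal Blue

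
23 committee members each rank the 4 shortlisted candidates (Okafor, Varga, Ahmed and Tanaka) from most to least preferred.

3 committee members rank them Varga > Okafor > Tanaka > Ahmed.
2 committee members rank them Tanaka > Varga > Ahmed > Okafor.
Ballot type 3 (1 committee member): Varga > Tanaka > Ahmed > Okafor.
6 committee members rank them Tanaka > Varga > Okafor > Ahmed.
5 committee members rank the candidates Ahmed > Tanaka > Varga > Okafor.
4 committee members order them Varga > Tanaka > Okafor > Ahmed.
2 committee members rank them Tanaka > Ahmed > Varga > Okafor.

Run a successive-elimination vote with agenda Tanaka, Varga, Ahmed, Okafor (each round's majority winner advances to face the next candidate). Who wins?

Tanaka

Round 1: Tanaka vs Varga — 15–8, Tanaka advances.
Round 2: Tanaka vs Ahmed — 18–5, Tanaka advances.
Round 3: Tanaka vs Okafor — 20–3, Tanaka advances.
Tanaka survives the agenda.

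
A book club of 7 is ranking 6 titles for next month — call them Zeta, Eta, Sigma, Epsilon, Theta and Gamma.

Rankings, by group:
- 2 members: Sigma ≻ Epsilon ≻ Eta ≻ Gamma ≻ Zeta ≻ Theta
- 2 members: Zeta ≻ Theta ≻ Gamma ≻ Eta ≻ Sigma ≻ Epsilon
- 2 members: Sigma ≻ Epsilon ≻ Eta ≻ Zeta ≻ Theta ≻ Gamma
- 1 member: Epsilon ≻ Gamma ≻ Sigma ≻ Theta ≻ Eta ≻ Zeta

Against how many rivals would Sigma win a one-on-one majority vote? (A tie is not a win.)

Sigma against each rival (7 members):
Sigma vs Zeta: 2+2+1 = 5 for Sigma, 2 for Zeta — Sigma by 5–2.
Sigma vs Eta: Sigma wins 5–2.
Sigma vs Epsilon: Sigma, 6–1.
Sigma vs Theta: 5 to 2, Sigma.
Sigma vs Gamma: Sigma preferred on 2+2 = 4 ballots; Sigma wins 4–3.
Sigma beats Zeta, Eta, Epsilon, Theta, Gamma — 5 pairwise wins.

5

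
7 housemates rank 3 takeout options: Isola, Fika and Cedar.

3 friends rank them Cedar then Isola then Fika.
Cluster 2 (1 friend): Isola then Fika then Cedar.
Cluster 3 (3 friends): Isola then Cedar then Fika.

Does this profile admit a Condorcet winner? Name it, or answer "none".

Isola

Pairwise majorities:
Isola vs Fika: Isola preferred on 3+1+3 = 7 ballots; Isola wins 7–0.
Isola vs Cedar: 1+3 = 4 for Isola, 3 for Cedar — Isola by 4–3.
Fika vs Cedar: Fika preferred on 1 ballot; Cedar wins 6–1.
Isola wins every pairwise contest, so Isola is the Condorcet winner.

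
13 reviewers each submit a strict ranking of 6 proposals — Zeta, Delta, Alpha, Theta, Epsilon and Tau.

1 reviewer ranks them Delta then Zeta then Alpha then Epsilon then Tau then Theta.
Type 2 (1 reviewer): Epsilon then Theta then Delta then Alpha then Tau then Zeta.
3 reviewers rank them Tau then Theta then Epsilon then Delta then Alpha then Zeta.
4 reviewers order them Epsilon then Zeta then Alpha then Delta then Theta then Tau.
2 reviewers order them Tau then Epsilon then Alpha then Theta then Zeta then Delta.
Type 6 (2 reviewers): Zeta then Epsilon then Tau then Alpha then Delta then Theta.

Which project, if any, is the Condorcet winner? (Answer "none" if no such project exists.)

Epsilon

Head-to-head results (13 reviewers):
Zeta vs Delta: Zeta is ranked higher on 4+2+2 = 8 ballots, Delta on 5. Zeta wins 8–5.
Zeta vs Alpha: Zeta wins 7–6.
Zeta–Theta: Zeta 7–6.
Zeta vs Epsilon: Epsilon, 10–3.
Zeta–Tau: Zeta 7–6.
Delta vs Alpha: Alpha, 8–5.
Delta vs Theta: 7 to 6, Delta.
Delta vs Epsilon: Delta preferred on 1 ballot; Epsilon wins 12–1.
Delta–Tau: Tau 7–6.
Alpha vs Theta: Alpha, 9–4.
Alpha vs Epsilon: Alpha preferred on 1 ballot; Epsilon wins 12–1.
Alpha vs Tau: Alpha is ranked higher on 1+1+4 = 6 ballots, Tau on 7. Tau wins 7–6.
Theta–Epsilon: Epsilon 10–3.
Theta vs Tau: Theta is ranked higher on 1+4 = 5 ballots, Tau on 8. Tau wins 8–5.
Epsilon vs Tau: Epsilon preferred on 1+1+4+2 = 8 ballots; Epsilon wins 8–5.
Only Epsilon has no losses; Epsilon is the Condorcet winner.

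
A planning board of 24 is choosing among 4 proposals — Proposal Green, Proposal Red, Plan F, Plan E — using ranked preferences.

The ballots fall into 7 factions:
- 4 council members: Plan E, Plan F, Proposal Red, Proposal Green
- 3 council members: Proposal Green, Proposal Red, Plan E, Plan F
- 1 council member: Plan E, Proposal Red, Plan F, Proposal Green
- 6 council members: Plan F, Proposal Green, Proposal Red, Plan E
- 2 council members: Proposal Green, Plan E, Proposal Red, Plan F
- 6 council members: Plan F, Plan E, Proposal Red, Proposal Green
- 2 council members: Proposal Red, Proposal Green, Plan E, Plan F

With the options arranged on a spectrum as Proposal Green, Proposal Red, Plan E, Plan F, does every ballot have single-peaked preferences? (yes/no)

no

Axis positions: Proposal Green=1, Proposal Red=2, Plan E=3, Plan F=4.
Faction 1 (peak Plan E at position 3): ranking walks positions 3-4-2-1, expanding outward from the peak — single-peaked.
Faction 2 (peak Proposal Green at position 1): ranking walks positions 1-2-3-4, expanding outward from the peak — single-peaked.
Faction 3 (peak Plan E at position 3): ranking walks positions 3-2-4-1, expanding outward from the peak — single-peaked.
Faction 4: ranking walks positions 4-1-2-3; Proposal Green is ranked above Plan E even though Plan E lies between Proposal Green and the peak Plan F on the axis — preferences dip and rise again. Not single-peaked.
Faction 5: ranking walks positions 1-3-2-4; Plan E is ranked above Proposal Red even though Proposal Red lies between Plan E and the peak Proposal Green on the axis — preferences dip and rise again. Not single-peaked.
Faction 6 (peak Plan F at position 4): ranking walks positions 4-3-2-1, expanding outward from the peak — single-peaked.
Faction 7 (peak Proposal Red at position 2): ranking walks positions 2-1-3-4, expanding outward from the peak — single-peaked.
Faction 4 violates single-peakedness, so the profile is not single-peaked on this axis.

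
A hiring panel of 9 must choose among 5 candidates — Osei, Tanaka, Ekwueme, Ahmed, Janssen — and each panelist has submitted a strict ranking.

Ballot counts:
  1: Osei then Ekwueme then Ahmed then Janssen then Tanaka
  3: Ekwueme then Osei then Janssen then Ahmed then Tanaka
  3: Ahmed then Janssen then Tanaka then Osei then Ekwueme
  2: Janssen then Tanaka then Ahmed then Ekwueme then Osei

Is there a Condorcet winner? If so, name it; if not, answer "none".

Head-to-head results (9 committee members):
Osei–Tanaka: Tanaka 5–4.
Osei–Ekwueme: Ekwueme 5–4.
Osei vs Ahmed: 4 to 5, Ahmed.
Osei vs Janssen: Janssen wins 5–4.
Tanaka vs Ekwueme: Tanaka, 5–4.
Tanaka vs Ahmed: 2 to 7, Ahmed.
Tanaka vs Janssen: Janssen, 9–0.
Ekwueme vs Ahmed: 4 to 5, Ahmed.
Ekwueme vs Janssen: Ekwueme preferred on 1+3 = 4 ballots; Janssen wins 5–4.
Ahmed vs Janssen: Janssen, 5–4.
Janssen beats each of Osei, Tanaka, Ekwueme, Ahmed — Janssen is the Condorcet winner.

Janssen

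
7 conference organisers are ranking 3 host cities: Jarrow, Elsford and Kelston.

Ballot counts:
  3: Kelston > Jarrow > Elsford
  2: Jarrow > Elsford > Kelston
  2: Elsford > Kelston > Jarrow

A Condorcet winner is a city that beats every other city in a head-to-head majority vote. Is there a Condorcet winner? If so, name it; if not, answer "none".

none

Check each pair by majority over 7 ballots:
Jarrow vs Elsford: Jarrow preferred on 3+2 = 5 ballots; Jarrow wins 5–2.
Jarrow vs Kelston: 2 for Jarrow, 5 for Kelston — Kelston by 5–2.
Elsford vs Kelston: Elsford preferred on 2+2 = 4 ballots; Elsford wins 4–3.
No city is unbeaten: Jarrow loses to Kelston; Elsford loses to Jarrow; Kelston loses to Elsford. In particular Jarrow → Elsford → Kelston → Jarrow is a majority cycle — no Condorcet winner exists.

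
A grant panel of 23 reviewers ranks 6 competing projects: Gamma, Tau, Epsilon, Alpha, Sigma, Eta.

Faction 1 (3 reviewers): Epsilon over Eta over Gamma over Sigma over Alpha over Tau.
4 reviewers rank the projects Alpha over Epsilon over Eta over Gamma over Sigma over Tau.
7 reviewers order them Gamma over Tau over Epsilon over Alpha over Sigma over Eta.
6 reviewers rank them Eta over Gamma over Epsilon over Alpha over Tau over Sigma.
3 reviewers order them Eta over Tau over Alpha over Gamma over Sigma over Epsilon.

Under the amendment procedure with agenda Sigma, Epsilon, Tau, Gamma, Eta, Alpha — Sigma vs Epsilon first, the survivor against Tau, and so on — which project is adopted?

Eta

Round 1: Sigma vs Epsilon — 3–20, Epsilon advances.
Round 2: Epsilon vs Tau — 13–10, Epsilon advances.
Round 3: Epsilon vs Gamma — 7–16, Gamma advances.
Round 4: Gamma vs Eta — 7–16, Eta advances.
Round 5: Eta vs Alpha — 12–11, Eta advances.
Eta survives the agenda.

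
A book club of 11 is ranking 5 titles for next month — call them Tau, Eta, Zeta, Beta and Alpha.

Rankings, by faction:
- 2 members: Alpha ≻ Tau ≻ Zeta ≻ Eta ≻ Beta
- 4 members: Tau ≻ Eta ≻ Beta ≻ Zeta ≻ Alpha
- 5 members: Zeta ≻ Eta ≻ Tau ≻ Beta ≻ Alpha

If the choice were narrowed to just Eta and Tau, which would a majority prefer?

Ballots ranking Eta above Tau: 5.
Ballots ranking Tau above Eta: 11 − 5 = 6.
Tau wins the head-to-head 6–5.

Tau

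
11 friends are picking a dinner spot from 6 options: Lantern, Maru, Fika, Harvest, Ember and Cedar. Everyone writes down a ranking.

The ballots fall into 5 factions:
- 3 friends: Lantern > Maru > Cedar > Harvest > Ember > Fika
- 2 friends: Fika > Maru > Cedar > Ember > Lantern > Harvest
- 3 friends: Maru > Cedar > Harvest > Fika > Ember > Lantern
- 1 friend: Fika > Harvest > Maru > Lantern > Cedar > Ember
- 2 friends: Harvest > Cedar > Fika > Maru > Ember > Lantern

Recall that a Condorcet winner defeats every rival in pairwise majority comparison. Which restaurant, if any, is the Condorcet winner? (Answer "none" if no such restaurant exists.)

Maru

Pairwise majorities:
Lantern–Maru: Maru 8–3.
Lantern vs Fika: Fika wins 8–3.
Lantern–Harvest: Harvest 6–5.
Lantern–Ember: Ember 7–4.
Lantern–Cedar: Cedar 7–4.
Maru vs Fika: Maru, 6–5.
Maru vs Harvest: Maru, 8–3.
Maru vs Ember: Maru, 11–0.
Maru–Cedar: Maru 9–2.
Fika vs Harvest: Harvest wins 8–3.
Fika–Ember: Fika 8–3.
Fika vs Cedar: Cedar wins 8–3.
Harvest vs Ember: Harvest, 9–2.
Harvest vs Cedar: Cedar wins 8–3.
Ember–Cedar: Cedar 11–0.
Maru wins every pairwise contest, so Maru is the Condorcet winner.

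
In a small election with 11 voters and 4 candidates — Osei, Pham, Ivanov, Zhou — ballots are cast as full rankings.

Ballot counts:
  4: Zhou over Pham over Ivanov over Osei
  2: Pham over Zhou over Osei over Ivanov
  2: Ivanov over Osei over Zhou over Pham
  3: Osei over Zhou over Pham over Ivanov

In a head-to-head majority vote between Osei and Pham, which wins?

Ballots ranking Osei above Pham: 2 + 3 = 5.
Ballots ranking Pham above Osei: 11 − 5 = 6.
Pham wins the head-to-head 6–5.

Pham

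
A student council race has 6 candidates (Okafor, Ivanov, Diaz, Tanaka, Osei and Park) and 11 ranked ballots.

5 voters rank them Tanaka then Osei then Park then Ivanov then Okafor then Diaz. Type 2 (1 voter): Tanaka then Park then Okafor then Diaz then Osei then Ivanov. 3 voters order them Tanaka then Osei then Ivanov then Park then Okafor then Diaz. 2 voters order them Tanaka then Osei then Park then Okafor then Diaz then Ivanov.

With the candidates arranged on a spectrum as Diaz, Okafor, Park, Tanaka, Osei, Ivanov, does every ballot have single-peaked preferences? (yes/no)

Axis positions: Diaz=1, Okafor=2, Park=3, Tanaka=4, Osei=5, Ivanov=6.
Type 1 (peak Tanaka at position 4): ranking walks positions 4-5-3-6-2-1, expanding outward from the peak — single-peaked.
Type 2 (peak Tanaka at position 4): ranking walks positions 4-3-2-1-5-6, expanding outward from the peak — single-peaked.
Type 3 (peak Tanaka at position 4): ranking walks positions 4-5-6-3-2-1, expanding outward from the peak — single-peaked.
Type 4 (peak Tanaka at position 4): ranking walks positions 4-5-3-2-1-6, expanding outward from the peak — single-peaked.
Every ranking is single-peaked on this axis.

yes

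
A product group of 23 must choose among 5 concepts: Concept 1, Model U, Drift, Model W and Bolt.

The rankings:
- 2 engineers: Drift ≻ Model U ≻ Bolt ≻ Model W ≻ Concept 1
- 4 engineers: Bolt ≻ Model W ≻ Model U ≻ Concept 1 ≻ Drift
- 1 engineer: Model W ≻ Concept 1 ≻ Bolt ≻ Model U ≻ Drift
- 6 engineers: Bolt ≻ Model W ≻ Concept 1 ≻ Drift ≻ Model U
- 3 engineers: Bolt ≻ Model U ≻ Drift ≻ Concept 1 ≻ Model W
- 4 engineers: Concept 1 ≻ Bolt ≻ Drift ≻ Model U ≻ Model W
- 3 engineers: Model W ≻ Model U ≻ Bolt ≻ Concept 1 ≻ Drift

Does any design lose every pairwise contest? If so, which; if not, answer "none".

Pairwise majorities:
Concept 1 vs Model U: 11 to 12, Model U.
Concept 1–Drift: Concept 1 18–5.
Concept 1–Model W: Model W 16–7.
Concept 1 vs Bolt: Bolt, 18–5.
Model U vs Drift: Model U is ranked higher on 4+1+3+3 = 11 ballots, Drift on 12. Drift wins 12–11.
Model U vs Model W: Model W wins 14–9.
Model U vs Bolt: 2+3 = 5 for Model U, 18 for Bolt — Bolt by 18–5.
Drift vs Model W: Model W wins 14–9.
Drift vs Bolt: Drift is ranked higher on 2 ballots, Bolt on 21. Bolt wins 21–2.
Model W vs Bolt: Bolt, 19–4.
No design is winless: Concept 1 beats Drift; Model U beats Concept 1; Drift beats Model U; Model W beats Concept 1; Bolt beats Concept 1. There is no Condorcet loser.

none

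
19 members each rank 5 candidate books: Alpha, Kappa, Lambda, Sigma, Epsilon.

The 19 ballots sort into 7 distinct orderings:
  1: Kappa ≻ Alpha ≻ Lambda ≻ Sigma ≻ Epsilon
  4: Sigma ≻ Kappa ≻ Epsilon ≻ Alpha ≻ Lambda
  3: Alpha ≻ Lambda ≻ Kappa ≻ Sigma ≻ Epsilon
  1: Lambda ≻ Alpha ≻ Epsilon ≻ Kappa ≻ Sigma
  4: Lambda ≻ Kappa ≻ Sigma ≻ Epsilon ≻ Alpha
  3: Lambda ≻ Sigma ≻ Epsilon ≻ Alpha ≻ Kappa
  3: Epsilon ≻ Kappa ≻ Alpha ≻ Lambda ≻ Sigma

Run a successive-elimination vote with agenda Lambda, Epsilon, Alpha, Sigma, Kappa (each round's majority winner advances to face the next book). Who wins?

Kappa

Round 1: Lambda vs Epsilon — 12–7, Lambda advances.
Round 2: Lambda vs Alpha — 8–11, Alpha advances.
Round 3: Alpha vs Sigma — 8–11, Sigma advances.
Round 4: Sigma vs Kappa — 7–12, Kappa advances.
Kappa survives the agenda.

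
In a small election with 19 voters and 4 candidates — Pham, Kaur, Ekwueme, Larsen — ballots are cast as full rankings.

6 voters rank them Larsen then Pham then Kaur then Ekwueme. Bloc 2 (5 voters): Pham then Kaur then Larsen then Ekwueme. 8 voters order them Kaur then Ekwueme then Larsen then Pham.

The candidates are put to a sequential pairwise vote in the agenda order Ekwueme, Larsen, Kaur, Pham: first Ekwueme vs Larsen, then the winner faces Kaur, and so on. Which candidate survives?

Round 1: Ekwueme vs Larsen — 8–11, Larsen advances.
Round 2: Larsen vs Kaur — 6–13, Kaur advances.
Round 3: Kaur vs Pham — 8–11, Pham advances.
Pham survives the agenda.

Pham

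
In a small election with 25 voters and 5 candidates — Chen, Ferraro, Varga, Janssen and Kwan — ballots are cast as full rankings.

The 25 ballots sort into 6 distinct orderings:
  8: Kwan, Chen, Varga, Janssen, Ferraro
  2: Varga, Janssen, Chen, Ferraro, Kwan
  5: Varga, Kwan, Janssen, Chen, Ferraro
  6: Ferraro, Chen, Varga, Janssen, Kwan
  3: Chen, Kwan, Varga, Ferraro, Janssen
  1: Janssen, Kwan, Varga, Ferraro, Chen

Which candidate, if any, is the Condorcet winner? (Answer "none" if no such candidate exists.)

none

Pairwise majorities:
Chen vs Ferraro: Chen, 18–7.
Chen–Varga: Chen 17–8.
Chen vs Janssen: Chen, 17–8.
Chen–Kwan: Kwan 14–11.
Ferraro vs Varga: Varga, 19–6.
Ferraro–Janssen: Janssen 16–9.
Ferraro vs Kwan: Kwan, 17–8.
Varga–Janssen: Varga 24–1.
Varga–Kwan: Varga 13–12.
Janssen vs Kwan: Kwan wins 16–9.
No candidate is unbeaten: Chen loses to Kwan; Ferraro loses to Chen; Varga loses to Chen; Janssen loses to Chen; Kwan loses to Varga. In particular Chen > Varga > Kwan > Chen is a majority cycle — no Condorcet winner exists.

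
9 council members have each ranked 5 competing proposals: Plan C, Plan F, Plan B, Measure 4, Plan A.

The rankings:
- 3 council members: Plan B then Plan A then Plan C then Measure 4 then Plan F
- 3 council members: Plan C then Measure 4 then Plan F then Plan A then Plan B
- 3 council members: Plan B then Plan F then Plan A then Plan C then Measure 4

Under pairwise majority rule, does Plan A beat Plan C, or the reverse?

Ballots ranking Plan A above Plan C: 3 + 3 = 6.
Ballots ranking Plan C above Plan A: 9 − 6 = 3.
Plan A wins the head-to-head 6–3.

Plan A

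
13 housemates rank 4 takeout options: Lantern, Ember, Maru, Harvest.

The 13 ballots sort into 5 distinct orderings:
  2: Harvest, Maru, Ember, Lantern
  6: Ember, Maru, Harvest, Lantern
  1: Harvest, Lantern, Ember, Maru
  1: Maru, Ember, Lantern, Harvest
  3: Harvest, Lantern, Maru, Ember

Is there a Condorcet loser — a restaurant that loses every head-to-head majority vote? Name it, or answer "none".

Head-to-head results (13 friends):
Lantern vs Ember: 4 to 9, Ember.
Lantern vs Maru: 1+3 = 4 for Lantern, 9 for Maru — Maru by 9–4.
Lantern vs Harvest: Harvest, 12–1.
Ember vs Maru: Ember, 7–6.
Ember–Harvest: Ember 7–6.
Maru–Harvest: Maru 7–6.
Lantern loses to every other restaurant — it is the Condorcet loser.

Lantern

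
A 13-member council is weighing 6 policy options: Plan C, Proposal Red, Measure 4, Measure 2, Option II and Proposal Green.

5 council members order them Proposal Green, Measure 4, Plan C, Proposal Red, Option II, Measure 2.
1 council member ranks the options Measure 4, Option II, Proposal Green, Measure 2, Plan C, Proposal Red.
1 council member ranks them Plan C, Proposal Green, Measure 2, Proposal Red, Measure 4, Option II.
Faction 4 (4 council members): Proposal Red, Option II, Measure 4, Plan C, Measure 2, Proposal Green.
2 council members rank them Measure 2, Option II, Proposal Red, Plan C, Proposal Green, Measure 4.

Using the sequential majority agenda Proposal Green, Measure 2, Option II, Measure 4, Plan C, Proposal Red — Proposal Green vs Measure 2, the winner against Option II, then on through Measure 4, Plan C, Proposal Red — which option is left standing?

Proposal Red

Round 1: Proposal Green vs Measure 2 — 7–6, Proposal Green advances.
Round 2: Proposal Green vs Option II — 6–7, Option II advances.
Round 3: Option II vs Measure 4 — 6–7, Measure 4 advances.
Round 4: Measure 4 vs Plan C — 10–3, Measure 4 advances.
Round 5: Measure 4 vs Proposal Red — 6–7, Proposal Red advances.
The agenda winner is Proposal Red.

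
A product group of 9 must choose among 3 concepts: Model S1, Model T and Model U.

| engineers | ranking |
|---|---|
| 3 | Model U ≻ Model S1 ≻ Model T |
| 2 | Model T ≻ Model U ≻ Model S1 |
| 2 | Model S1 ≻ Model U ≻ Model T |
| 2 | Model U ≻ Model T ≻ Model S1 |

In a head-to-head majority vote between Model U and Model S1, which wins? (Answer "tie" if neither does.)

Model U

Ballots ranking Model U above Model S1: 3 + 2 + 2 = 7.
Ballots ranking Model S1 above Model U: 9 − 7 = 2.
Model U wins the head-to-head 7–2.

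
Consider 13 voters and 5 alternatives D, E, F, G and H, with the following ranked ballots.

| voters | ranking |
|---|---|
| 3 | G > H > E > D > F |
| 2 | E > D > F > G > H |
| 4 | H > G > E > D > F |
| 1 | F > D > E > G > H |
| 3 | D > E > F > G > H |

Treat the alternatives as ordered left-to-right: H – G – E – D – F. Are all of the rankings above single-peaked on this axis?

Axis positions: H=1, G=2, E=3, D=4, F=5.
Cluster 1 (peak G at position 2): ranking walks positions 2-1-3-4-5, expanding outward from the peak — single-peaked.
Cluster 2 (peak E at position 3): ranking walks positions 3-4-5-2-1, expanding outward from the peak — single-peaked.
Cluster 3 (peak H at position 1): ranking walks positions 1-2-3-4-5, expanding outward from the peak — single-peaked.
Cluster 4 (peak F at position 5): ranking walks positions 5-4-3-2-1, expanding outward from the peak — single-peaked.
Cluster 5 (peak D at position 4): ranking walks positions 4-3-5-2-1, expanding outward from the peak — single-peaked.
Every ranking is single-peaked on this axis.

yes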